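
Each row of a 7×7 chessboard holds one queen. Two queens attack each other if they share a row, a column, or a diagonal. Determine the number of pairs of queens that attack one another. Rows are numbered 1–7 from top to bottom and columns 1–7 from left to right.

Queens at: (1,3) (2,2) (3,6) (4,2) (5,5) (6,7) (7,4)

Same column: (2,2)–(4,2) (column 2).
Same diagonal: (1,3)–(2,2) (|1−2| = |3−2| = 1); (2,2)–(5,5) (|2−5| = |2−5| = 3).
Total attacking pairs: 3.

3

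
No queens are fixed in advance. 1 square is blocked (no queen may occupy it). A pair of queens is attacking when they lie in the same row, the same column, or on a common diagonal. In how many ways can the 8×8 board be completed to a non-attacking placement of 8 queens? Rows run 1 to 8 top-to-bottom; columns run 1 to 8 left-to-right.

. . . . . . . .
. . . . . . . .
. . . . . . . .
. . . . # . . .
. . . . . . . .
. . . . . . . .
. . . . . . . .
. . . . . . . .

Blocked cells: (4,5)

84

Branch on row 1: col 1 → 4; col 2 → 8; col 3 → 14; col 4 → 14; col 5 → 18; col 6 → 15; col 7 → 7; col 8 → 4.
Sum: 4 + 8 + 14 + 14 + 18 + 15 + 7 + 4 = 84.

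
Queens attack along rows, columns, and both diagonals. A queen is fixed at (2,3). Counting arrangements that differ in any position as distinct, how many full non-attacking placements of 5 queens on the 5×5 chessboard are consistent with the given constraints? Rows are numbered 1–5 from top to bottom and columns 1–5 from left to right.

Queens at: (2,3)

Branch on row 1: col 1 → 1; col 5 → 1.
Sum: 1 + 1 = 2.

2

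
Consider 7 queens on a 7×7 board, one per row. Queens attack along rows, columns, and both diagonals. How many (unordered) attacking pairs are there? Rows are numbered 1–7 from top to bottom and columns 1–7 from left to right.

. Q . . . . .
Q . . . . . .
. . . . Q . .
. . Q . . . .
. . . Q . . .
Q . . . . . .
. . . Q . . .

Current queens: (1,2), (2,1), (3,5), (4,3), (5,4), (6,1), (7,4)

7

Same column: (2,1)–(6,1) (column 1); (5,4)–(7,4) (column 4).
Same diagonal: (1,2)–(2,1) (|1−2| = |2−1| = 1); (2,1)–(4,3) (|2−4| = |1−3| = 2); (2,1)–(5,4) (|2−5| = |1−4| = 3); (4,3)–(5,4) (|4−5| = |3−4| = 1); (4,3)–(6,1) (|4−6| = |3−1| = 2).
Total attacking pairs: 7.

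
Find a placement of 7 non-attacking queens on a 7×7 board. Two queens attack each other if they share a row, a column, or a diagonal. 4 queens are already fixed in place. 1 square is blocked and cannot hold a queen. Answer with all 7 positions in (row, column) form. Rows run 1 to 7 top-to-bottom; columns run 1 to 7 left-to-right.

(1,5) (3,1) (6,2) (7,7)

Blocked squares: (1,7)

Row 2: attacked by (1,5)→{4,5,6}; (3,1)→{1,2}; (6,2)→{2,6}; (7,7)→{2,7}. Safe: 3. Place at column 3.
Row 4: attacked by (1,5)→{2,5}; (2,3)→{1,3,5}; (3,1)→{1,2}; (6,2)→{2,4}; (7,7)→{4,7}. Safe: 6. Place at column 6.
Row 5: attacked by (1,5)→{1,5}; (2,3)→{3,6}; (3,1)→{1,3}; (4,6)→{5,6,7}; (6,2)→{1,2,3}; (7,7)→{5,7}. Safe: 4. Place at column 4.
Columns [5, 3, 1, 6, 4, 2, 7], r−c [-4, -1, 2, -2, 1, 4, 0], r+c [6, 5, 4, 10, 9, 8, 14] are all distinct, so no two queens attack.

(1,5) (2,3) (3,1) (4,6) (5,4) (6,2) (7,7)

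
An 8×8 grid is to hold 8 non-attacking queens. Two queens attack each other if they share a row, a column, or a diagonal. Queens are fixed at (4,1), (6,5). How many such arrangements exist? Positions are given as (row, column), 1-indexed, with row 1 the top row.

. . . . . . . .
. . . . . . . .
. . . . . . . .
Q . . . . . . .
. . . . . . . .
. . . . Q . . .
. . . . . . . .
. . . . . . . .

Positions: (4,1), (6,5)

6

Branch on row 1: col 2 → 1; col 3 → 1; col 6 → 2; col 7 → 1; col 8 → 1.
Sum: 1 + 1 + 2 + 1 + 1 = 6.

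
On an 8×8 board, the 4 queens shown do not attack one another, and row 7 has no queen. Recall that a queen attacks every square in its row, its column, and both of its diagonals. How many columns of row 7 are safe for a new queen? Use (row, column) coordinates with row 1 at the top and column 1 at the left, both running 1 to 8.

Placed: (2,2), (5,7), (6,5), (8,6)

3

(2,2) attacks row 7 at column 2 and diagonals 7.
(5,7) attacks row 7 at column 7 and diagonals 5.
(6,5) attacks row 7 at column 5 and diagonals 4, 6.
(8,6) attacks row 7 at column 6 and diagonals 5, 7.
Attacked columns: {2, 4, 5, 6, 7}. Safe: {1, 3, 8}.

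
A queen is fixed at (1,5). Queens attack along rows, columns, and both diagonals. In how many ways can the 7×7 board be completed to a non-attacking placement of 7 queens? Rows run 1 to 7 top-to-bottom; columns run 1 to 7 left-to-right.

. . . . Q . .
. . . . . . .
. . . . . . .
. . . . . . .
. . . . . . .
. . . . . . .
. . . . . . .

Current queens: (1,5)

6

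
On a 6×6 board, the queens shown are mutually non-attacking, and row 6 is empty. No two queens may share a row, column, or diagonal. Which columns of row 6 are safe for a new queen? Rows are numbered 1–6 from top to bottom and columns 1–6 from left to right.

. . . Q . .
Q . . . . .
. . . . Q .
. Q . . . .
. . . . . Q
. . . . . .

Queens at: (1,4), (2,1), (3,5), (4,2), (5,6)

(1,4) attacks row 6 at column 4.
(2,1) attacks row 6 at column 1 and diagonals 5.
(3,5) attacks row 6 at column 5 and diagonals 2.
(4,2) attacks row 6 at column 2 and diagonals 4.
(5,6) attacks row 6 at column 6 and diagonals 5.
Attacked columns: {1, 2, 4, 5, 6}. Safe: {3}.

columns 3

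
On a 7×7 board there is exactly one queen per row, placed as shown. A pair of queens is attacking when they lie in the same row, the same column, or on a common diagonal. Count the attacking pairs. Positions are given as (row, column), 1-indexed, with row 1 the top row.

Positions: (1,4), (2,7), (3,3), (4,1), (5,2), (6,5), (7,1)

Same column: (4,1)–(7,1) (column 1).
Same diagonal: (1,4)–(4,1) (|1−4| = |4−1| = 3); (4,1)–(5,2) (|4−5| = |1−2| = 1).
Total attacking pairs: 3.

3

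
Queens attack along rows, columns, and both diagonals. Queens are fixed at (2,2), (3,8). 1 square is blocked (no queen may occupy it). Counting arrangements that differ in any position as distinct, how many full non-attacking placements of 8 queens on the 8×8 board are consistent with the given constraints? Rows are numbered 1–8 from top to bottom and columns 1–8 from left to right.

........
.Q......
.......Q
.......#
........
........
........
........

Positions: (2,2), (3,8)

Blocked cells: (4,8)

Branch on row 1: col 4 → 2; col 5 → 1; col 7 → 0.
Sum: 2 + 1 + 0 = 3.

3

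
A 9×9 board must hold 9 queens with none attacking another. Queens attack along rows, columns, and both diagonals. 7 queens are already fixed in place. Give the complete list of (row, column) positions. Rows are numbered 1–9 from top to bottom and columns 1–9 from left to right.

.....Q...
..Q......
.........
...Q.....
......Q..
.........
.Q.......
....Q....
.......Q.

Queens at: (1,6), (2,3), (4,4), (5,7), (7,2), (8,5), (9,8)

Row 3: attacked by (1,6)→{4,6,8}; (2,3)→{2,3,4}; (4,4)→{3,4,5}; (5,7)→{5,7,9}; (7,2)→{2,6}; (8,5)→{5}; (9,8)→{2,8}. Safe: 1. Place at column 1.
Row 6: attacked by (1,6)→{1,6}; (2,3)→{3,7}; (3,1)→{1,4}; (4,4)→{2,4,6}; (5,7)→{6,7,8}; (7,2)→{1,2,3}; (8,5)→{3,5,7}; (9,8)→{5,8}. Safe: 9. Place at column 9.
Columns [6, 3, 1, 4, 7, 9, 2, 5, 8], r−c [-5, -1, 2, 0, -2, -3, 5, 3, 1], r+c [7, 5, 4, 8, 12, 15, 9, 13, 17] are all distinct, so no two queens attack.

(1,6) (2,3) (3,1) (4,4) (5,7) (6,9) (7,2) (8,5) (9,8)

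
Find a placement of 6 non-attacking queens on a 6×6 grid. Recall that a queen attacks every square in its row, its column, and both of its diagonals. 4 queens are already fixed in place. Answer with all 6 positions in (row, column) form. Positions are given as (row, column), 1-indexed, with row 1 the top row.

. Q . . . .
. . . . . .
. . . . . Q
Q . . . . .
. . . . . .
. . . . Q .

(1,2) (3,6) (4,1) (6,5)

(1,2) (2,4) (3,6) (4,1) (5,3) (6,5)

Row 2: attacked by (1,2)→{1,2,3}; (3,6)→{5,6}; (4,1)→{1,3}; (6,5)→{1,5}. Safe: 4. Place at column 4.
Row 5: attacked by (1,2)→{2,6}; (2,4)→{1,4}; (3,6)→{4,6}; (4,1)→{1,2}; (6,5)→{4,5,6}. Safe: 3. Place at column 3.
Columns [2, 4, 6, 1, 3, 5], r−c [-1, -2, -3, 3, 2, 1], r+c [3, 6, 9, 5, 8, 11] are all distinct, so no two queens attack.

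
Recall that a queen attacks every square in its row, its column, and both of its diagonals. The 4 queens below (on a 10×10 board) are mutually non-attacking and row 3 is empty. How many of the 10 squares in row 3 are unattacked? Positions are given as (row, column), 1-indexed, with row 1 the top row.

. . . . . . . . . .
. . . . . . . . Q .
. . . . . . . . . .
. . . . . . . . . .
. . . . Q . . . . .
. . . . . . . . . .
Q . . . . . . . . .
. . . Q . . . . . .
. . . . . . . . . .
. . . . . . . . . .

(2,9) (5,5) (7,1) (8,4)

2

(2,9) attacks row 3 at column 9 and diagonals 8, 10.
(5,5) attacks row 3 at column 5 and diagonals 3, 7.
(7,1) attacks row 3 at column 1 and diagonals 5.
(8,4) attacks row 3 at column 4 and diagonals 9.
Attacked columns: {1, 3, 4, 5, 7, 8, 9, 10}. Safe: {2, 6}.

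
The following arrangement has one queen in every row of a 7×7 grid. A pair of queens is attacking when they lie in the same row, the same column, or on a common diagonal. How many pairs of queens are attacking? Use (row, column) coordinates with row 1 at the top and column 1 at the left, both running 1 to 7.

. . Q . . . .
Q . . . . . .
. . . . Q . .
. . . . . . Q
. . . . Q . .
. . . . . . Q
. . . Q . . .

4

Same column: (3,5)–(5,5) (column 5); (4,7)–(6,7) (column 7).
Same diagonal: (1,3)–(3,5) (|1−3| = |3−5| = 2); (4,7)–(7,4) (|4−7| = |7−4| = 3).
Total attacking pairs: 4.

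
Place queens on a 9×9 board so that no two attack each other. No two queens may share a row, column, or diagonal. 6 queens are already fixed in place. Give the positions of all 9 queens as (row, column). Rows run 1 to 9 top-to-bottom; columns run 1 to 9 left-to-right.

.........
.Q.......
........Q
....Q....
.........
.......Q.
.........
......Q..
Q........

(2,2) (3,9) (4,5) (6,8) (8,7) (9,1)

(1,6) (2,2) (3,9) (4,5) (5,3) (6,8) (7,4) (8,7) (9,1)

Row 1: attacked by (2,2)→{1,2,3}; (3,9)→{7,9}; (4,5)→{2,5,8}; (6,8)→{3,8}; (8,7)→{7}; (9,1)→{1,9}. Safe: 4, 6. Place at column 6.
Row 5: attacked by (1,6)→{2,6}; (2,2)→{2,5}; (3,9)→{7,9}; (4,5)→{4,5,6}; (6,8)→{7,8,9}; (8,7)→{4,7}; (9,1)→{1,5}. Safe: 3. Place at column 3.
Row 7: attacked by (1,6)→{6}; (2,2)→{2,7}; (3,9)→{5,9}; (4,5)→{2,5,8}; (5,3)→{1,3,5}; (6,8)→{7,8,9}; (8,7)→{6,7,8}; (9,1)→{1,3}. Safe: 4. Place at column 4.
Columns [6, 2, 9, 5, 3, 8, 4, 7, 1], r−c [-5, 0, -6, -1, 2, -2, 3, 1, 8], r+c [7, 4, 12, 9, 8, 14, 11, 15, 10] are all distinct, so no two queens attack.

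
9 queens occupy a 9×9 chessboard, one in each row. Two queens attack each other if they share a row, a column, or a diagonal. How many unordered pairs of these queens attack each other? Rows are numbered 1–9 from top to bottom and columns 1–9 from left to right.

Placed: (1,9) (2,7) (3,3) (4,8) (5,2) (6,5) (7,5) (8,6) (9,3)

Same column: (3,3)–(9,3) (column 3); (6,5)–(7,5) (column 5).
Same diagonal: (4,8)–(7,5) (|4−7| = |8−5| = 3); (4,8)–(9,3) (|4−9| = |8−3| = 5); (7,5)–(8,6) (|7−8| = |5−6| = 1); (7,5)–(9,3) (|7−9| = |5−3| = 2).
Total attacking pairs: 6.

6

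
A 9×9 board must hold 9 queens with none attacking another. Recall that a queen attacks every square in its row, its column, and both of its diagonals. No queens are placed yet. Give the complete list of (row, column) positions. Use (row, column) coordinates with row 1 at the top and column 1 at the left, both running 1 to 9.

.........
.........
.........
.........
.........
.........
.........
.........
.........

Row 1: Safe: 1, 2, 3, 4, 5, 6, 7, 8, 9. Place at column 6.
Row 2: attacked by (1,6)→{5,6,7}. Safe: 1, 2, 3, 4, 8, 9. Place at column 9.
Row 3: attacked by (1,6)→{4,6,8}; (2,9)→{8,9}. Safe: 1, 2, 3, 5, 7. Place at column 5.
Row 4: attacked by (1,6)→{3,6,9}; (2,9)→{7,9}; (3,5)→{4,5,6}. Safe: 1, 2, 8. Place at column 1.
Row 5: attacked by (1,6)→{2,6}; (2,9)→{6,9}; (3,5)→{3,5,7}; (4,1)→{1,2}. Safe: 4, 8. Place at column 8.
Row 6: attacked by (1,6)→{1,6}; (2,9)→{5,9}; (3,5)→{2,5,8}; (4,1)→{1,3}; (5,8)→{7,8,9}. Safe: 4. Place at column 4.
Row 7: attacked by (1,6)→{6}; (2,9)→{4,9}; (3,5)→{1,5,9}; (4,1)→{1,4}; (5,8)→{6,8}; (6,4)→{3,4,5}. Safe: 2, 7. Place at column 2.
Row 8: attacked by (1,6)→{6}; (2,9)→{3,9}; (3,5)→{5}; (4,1)→{1,5}; (5,8)→{5,8}; (6,4)→{2,4,6}; (7,2)→{1,2,3}. Safe: 7. Place at column 7.
Row 9: attacked by (1,6)→{6}; (2,9)→{2,9}; (3,5)→{5}; (4,1)→{1,6}; (5,8)→{4,8}; (6,4)→{1,4,7}; (7,2)→{2,4}; (8,7)→{6,7,8}. Safe: 3. Place at column 3.
Columns [6, 9, 5, 1, 8, 4, 2, 7, 3], r−c [-5, -7, -2, 3, -3, 2, 5, 1, 6], r+c [7, 11, 8, 5, 13, 10, 9, 15, 12] are all distinct, so no two queens attack.

(1,6) (2,9) (3,5) (4,1) (5,8) (6,4) (7,2) (8,7) (9,3)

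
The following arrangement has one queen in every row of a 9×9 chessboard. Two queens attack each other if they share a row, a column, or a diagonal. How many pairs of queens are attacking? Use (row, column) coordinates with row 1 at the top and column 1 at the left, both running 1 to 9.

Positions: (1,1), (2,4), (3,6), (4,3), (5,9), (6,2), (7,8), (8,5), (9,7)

0

All columns are distinct and no two queens satisfy |Δrow| = |Δcol|, so no pair attacks.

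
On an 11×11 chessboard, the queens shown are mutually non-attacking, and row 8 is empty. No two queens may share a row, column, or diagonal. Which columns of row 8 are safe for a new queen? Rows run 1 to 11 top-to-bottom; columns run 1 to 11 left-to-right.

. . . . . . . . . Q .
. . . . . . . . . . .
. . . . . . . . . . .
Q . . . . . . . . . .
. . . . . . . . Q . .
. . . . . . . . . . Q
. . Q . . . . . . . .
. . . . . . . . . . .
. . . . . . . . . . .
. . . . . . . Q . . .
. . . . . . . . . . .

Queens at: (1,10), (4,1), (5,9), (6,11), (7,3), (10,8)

columns 7

(1,10) attacks row 8 at column 10 and diagonals 3.
(4,1) attacks row 8 at column 1 and diagonals 5.
(5,9) attacks row 8 at column 9 and diagonals 6.
(6,11) attacks row 8 at column 11 and diagonals 9.
(7,3) attacks row 8 at column 3 and diagonals 2, 4.
(10,8) attacks row 8 at column 8 and diagonals 6, 10.
Attacked columns: {1, 2, 3, 4, 5, 6, 8, 9, 10, 11}. Safe: {7}.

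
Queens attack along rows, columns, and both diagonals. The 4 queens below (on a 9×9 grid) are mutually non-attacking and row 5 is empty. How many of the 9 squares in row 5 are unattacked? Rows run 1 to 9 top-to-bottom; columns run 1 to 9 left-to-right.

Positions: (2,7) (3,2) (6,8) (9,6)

3

(2,7) attacks row 5 at column 7 and diagonals 4.
(3,2) attacks row 5 at column 2 and diagonals 4.
(6,8) attacks row 5 at column 8 and diagonals 7, 9.
(9,6) attacks row 5 at column 6 and diagonals 2.
Attacked columns: {2, 4, 6, 7, 8, 9}. Safe: {1, 3, 5}.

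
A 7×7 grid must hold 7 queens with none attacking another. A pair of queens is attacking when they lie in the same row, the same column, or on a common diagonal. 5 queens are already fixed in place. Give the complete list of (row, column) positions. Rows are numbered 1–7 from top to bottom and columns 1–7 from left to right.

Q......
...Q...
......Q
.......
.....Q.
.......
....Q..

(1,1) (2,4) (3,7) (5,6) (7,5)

Row 4: attacked by (1,1)→{1,4}; (2,4)→{2,4,6}; (3,7)→{6,7}; (5,6)→{5,6,7}; (7,5)→{2,5}. Safe: 3. Place at column 3.
Row 6: attacked by (1,1)→{1,6}; (2,4)→{4}; (3,7)→{4,7}; (4,3)→{1,3,5}; (5,6)→{5,6,7}; (7,5)→{4,5,6}. Safe: 2. Place at column 2.
Columns [1, 4, 7, 3, 6, 2, 5], r−c [0, -2, -4, 1, -1, 4, 2], r+c [2, 6, 10, 7, 11, 8, 12] are all distinct, so no two queens attack.

(1,1) (2,4) (3,7) (4,3) (5,6) (6,2) (7,5)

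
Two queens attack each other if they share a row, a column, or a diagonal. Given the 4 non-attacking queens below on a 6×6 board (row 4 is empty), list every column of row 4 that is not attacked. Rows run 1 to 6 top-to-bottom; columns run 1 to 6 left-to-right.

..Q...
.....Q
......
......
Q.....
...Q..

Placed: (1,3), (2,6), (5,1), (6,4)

columns 5

(1,3) attacks row 4 at column 3 and diagonals 6.
(2,6) attacks row 4 at column 6 and diagonals 4.
(5,1) attacks row 4 at column 1 and diagonals 2.
(6,4) attacks row 4 at column 4 and diagonals 2, 6.
Attacked columns: {1, 2, 3, 4, 6}. Safe: {5}.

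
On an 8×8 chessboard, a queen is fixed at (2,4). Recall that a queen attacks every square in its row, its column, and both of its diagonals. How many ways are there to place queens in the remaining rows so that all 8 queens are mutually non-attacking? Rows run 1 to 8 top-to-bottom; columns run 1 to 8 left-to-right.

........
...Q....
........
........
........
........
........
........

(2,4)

Branch on row 1: col 1 → 0; col 2 → 1; col 6 → 4; col 7 → 2; col 8 → 1.
Sum: 0 + 1 + 4 + 2 + 1 = 8.

8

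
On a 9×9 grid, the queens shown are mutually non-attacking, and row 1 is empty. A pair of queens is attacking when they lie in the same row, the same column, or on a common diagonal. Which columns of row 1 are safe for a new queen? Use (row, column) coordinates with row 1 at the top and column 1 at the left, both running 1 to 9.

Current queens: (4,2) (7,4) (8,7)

(4,2) attacks row 1 at column 2 and diagonals 5.
(7,4) attacks row 1 at column 4.
(8,7) attacks row 1 at column 7.
Attacked columns: {2, 4, 5, 7}. Safe: {1, 3, 6, 8, 9}.

columns 1, 3, 6, 8, 9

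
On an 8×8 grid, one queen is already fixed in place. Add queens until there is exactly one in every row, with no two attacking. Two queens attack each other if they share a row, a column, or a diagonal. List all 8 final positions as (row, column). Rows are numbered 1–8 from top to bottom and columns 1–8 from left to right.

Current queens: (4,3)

(1,2) (2,6) (3,8) (4,3) (5,1) (6,4) (7,7) (8,5)

Row 1: attacked by (4,3)→{3,6}. Safe: 1, 2, 4, 5, 7, 8. Place at column 2.
Row 2: attacked by (1,2)→{1,2,3}; (4,3)→{1,3,5}. Safe: 4, 6, 7, 8. Place at column 6.
Row 3: attacked by (1,2)→{2,4}; (2,6)→{5,6,7}; (4,3)→{2,3,4}. Safe: 1, 8. Place at column 8.
Row 5: attacked by (1,2)→{2,6}; (2,6)→{3,6}; (3,8)→{6,8}; (4,3)→{2,3,4}. Safe: 1, 5, 7. Place at column 1.
Row 6: attacked by (1,2)→{2,7}; (2,6)→{2,6}; (3,8)→{5,8}; (4,3)→{1,3,5}; (5,1)→{1,2}. Safe: 4. Place at column 4.
Row 7: attacked by (1,2)→{2,8}; (2,6)→{1,6}; (3,8)→{4,8}; (4,3)→{3,6}; (5,1)→{1,3}; (6,4)→{3,4,5}. Safe: 7. Place at column 7.
Row 8: attacked by (1,2)→{2}; (2,6)→{6}; (3,8)→{3,8}; (4,3)→{3,7}; (5,1)→{1,4}; (6,4)→{2,4,6}; (7,7)→{6,7,8}. Safe: 5. Place at column 5.
Columns [2, 6, 8, 3, 1, 4, 7, 5], r−c [-1, -4, -5, 1, 4, 2, 0, 3], r+c [3, 8, 11, 7, 6, 10, 14, 13] are all distinct, so no two queens attack.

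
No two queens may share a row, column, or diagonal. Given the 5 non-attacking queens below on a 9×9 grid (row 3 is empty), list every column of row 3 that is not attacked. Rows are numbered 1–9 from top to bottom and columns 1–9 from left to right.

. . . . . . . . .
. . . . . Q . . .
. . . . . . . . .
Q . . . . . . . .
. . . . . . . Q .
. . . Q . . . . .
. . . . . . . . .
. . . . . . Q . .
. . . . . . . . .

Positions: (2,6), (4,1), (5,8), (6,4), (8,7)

(2,6) attacks row 3 at column 6 and diagonals 5, 7.
(4,1) attacks row 3 at column 1 and diagonals 2.
(5,8) attacks row 3 at column 8 and diagonals 6.
(6,4) attacks row 3 at column 4 and diagonals 1, 7.
(8,7) attacks row 3 at column 7 and diagonals 2.
Attacked columns: {1, 2, 4, 5, 6, 7, 8}. Safe: {3, 9}.

columns 3, 9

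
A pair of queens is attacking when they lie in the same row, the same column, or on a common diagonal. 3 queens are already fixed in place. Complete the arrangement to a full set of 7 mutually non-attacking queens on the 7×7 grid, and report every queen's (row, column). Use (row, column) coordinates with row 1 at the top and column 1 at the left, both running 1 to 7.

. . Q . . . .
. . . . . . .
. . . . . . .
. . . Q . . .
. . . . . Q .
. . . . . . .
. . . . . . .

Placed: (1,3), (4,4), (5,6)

(1,3) (2,7) (3,2) (4,4) (5,6) (6,1) (7,5)

Row 2: attacked by (1,3)→{2,3,4}; (4,4)→{2,4,6}; (5,6)→{3,6}. Safe: 1, 5, 7. Place at column 7.
Row 3: attacked by (1,3)→{1,3,5}; (2,7)→{6,7}; (4,4)→{3,4,5}; (5,6)→{4,6}. Safe: 2. Place at column 2.
Row 6: attacked by (1,3)→{3}; (2,7)→{3,7}; (3,2)→{2,5}; (4,4)→{2,4,6}; (5,6)→{5,6,7}. Safe: 1. Place at column 1.
Row 7: attacked by (1,3)→{3}; (2,7)→{2,7}; (3,2)→{2,6}; (4,4)→{1,4,7}; (5,6)→{4,6}; (6,1)→{1,2}. Safe: 5. Place at column 5.
Columns [3, 7, 2, 4, 6, 1, 5], r−c [-2, -5, 1, 0, -1, 5, 2], r+c [4, 9, 5, 8, 11, 7, 12] are all distinct, so no two queens attack.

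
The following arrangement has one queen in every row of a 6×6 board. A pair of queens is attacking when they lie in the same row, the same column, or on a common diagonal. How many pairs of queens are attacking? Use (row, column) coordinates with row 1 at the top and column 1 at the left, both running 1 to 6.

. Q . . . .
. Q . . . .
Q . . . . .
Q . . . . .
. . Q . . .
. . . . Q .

4

Same column: (1,2)–(2,2) (column 2); (3,1)–(4,1) (column 1).
Same diagonal: (2,2)–(3,1) (|2−3| = |2−1| = 1); (3,1)–(5,3) (|3−5| = |1−3| = 2).
Total attacking pairs: 4.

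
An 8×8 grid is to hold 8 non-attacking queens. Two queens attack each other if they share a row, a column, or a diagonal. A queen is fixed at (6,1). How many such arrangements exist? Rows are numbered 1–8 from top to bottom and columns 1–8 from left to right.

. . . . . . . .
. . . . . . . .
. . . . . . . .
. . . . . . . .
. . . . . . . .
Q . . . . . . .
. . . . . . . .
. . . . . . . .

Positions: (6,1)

16

Branch on row 1: col 2 → 1; col 3 → 4; col 4 → 4; col 5 → 4; col 7 → 3; col 8 → 0.
Sum: 1 + 4 + 4 + 4 + 3 + 0 = 16.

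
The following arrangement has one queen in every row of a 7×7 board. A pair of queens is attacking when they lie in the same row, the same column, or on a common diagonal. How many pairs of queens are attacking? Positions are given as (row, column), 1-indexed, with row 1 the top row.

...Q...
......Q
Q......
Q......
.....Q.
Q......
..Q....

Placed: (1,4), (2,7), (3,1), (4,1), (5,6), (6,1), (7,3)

4

Same column: (3,1)–(4,1) (column 1); (3,1)–(6,1) (column 1); (4,1)–(6,1) (column 1).
Same diagonal: (1,4)–(4,1) (|1−4| = |4−1| = 3).
Total attacking pairs: 4.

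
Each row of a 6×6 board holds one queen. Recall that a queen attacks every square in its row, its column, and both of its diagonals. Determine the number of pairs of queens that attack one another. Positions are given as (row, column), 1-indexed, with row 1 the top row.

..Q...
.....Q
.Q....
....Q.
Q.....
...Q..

0

All columns are distinct and no two queens satisfy |Δrow| = |Δcol|, so no pair attacks.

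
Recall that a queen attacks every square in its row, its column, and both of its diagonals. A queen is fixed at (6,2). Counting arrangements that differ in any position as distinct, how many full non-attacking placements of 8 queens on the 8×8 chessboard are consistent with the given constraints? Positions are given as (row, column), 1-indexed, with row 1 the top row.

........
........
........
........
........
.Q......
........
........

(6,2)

14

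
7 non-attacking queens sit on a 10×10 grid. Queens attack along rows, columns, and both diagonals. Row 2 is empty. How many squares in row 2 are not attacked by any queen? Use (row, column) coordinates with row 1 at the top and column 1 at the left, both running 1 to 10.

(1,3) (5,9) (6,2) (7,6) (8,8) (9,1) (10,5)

2

(1,3) attacks row 2 at column 3 and diagonals 2, 4.
(5,9) attacks row 2 at column 9 and diagonals 6.
(6,2) attacks row 2 at column 2 and diagonals 6.
(7,6) attacks row 2 at column 6 and diagonals 1.
(8,8) attacks row 2 at column 8 and diagonals 2.
(9,1) attacks row 2 at column 1 and diagonals 8.
(10,5) attacks row 2 at column 5.
Attacked columns: {1, 2, 3, 4, 5, 6, 8, 9}. Safe: {7, 10}.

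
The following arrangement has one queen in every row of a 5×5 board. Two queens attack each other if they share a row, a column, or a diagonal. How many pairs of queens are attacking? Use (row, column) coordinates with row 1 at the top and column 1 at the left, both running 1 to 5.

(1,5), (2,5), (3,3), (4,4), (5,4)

4

Same column: (1,5)–(2,5) (column 5); (4,4)–(5,4) (column 4).
Same diagonal: (1,5)–(3,3) (|1−3| = |5−3| = 2); (3,3)–(4,4) (|3−4| = |3−4| = 1).
Total attacking pairs: 4.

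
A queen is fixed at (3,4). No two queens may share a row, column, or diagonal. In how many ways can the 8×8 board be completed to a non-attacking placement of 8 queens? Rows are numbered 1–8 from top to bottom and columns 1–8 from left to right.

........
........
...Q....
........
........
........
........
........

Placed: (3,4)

Branch on row 1: col 1 → 1; col 3 → 3; col 5 → 6; col 7 → 1; col 8 → 1.
Sum: 1 + 3 + 6 + 1 + 1 = 12.

12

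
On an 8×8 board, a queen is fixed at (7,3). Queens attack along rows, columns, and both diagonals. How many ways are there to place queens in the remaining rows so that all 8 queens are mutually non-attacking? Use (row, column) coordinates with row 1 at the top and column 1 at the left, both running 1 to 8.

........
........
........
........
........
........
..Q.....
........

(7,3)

14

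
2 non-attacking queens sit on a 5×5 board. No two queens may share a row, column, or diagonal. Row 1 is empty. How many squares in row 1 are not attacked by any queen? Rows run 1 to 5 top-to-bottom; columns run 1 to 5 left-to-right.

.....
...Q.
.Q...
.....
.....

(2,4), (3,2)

1

(2,4) attacks row 1 at column 4 and diagonals 3, 5.
(3,2) attacks row 1 at column 2 and diagonals 4.
Attacked columns: {2, 3, 4, 5}. Safe: {1}.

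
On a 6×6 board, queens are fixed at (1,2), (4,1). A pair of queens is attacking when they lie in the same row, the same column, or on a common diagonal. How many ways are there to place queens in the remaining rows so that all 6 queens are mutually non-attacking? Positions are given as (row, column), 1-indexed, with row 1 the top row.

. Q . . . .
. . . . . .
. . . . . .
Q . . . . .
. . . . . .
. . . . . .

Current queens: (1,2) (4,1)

1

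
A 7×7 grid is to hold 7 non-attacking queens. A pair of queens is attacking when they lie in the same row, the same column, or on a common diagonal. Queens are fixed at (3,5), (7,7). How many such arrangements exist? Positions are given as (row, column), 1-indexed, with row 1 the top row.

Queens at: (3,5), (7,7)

1

Branch on row 1: col 2 → 0; col 4 → 1; col 6 → 0.
Sum: 0 + 1 + 0 = 1.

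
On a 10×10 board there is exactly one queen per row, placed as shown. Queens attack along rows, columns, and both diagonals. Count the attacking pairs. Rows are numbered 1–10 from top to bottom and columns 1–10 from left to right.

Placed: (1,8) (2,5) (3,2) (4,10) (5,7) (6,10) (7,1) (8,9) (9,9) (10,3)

Same column: (4,10)–(6,10) (column 10); (8,9)–(9,9) (column 9).
Total attacking pairs: 2.

2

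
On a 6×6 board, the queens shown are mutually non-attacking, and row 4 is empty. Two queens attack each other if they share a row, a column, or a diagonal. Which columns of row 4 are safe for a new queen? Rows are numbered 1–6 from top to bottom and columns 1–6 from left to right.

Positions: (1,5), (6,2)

columns 1, 3, 6

(1,5) attacks row 4 at column 5 and diagonals 2.
(6,2) attacks row 4 at column 2 and diagonals 4.
Attacked columns: {2, 4, 5}. Safe: {1, 3, 6}.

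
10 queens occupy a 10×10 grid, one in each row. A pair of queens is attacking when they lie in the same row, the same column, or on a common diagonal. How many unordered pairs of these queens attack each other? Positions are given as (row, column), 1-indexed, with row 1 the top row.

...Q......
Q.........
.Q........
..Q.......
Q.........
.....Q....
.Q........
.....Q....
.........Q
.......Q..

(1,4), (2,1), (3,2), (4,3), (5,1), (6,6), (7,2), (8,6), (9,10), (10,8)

Same column: (2,1)–(5,1) (column 1); (3,2)–(7,2) (column 2); (6,6)–(8,6) (column 6).
Same diagonal: (1,4)–(3,2) (|1−3| = |4−2| = 2); (2,1)–(3,2) (|2−3| = |1−2| = 1); (2,1)–(4,3) (|2−4| = |1−3| = 2); (3,2)–(4,3) (|3−4| = |2−3| = 1); (8,6)–(10,8) (|8−10| = |6−8| = 2).
Total attacking pairs: 8.

8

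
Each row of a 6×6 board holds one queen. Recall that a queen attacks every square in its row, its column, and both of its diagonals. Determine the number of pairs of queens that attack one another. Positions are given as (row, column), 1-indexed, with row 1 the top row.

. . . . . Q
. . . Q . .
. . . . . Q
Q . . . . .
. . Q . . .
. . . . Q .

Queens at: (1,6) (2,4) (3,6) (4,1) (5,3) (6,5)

Same column: (1,6)–(3,6) (column 6).
Total attacking pairs: 1.

1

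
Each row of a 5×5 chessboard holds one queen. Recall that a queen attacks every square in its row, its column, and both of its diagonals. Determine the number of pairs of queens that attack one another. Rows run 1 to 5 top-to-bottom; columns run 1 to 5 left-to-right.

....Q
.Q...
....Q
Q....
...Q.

Same column: (1,5)–(3,5) (column 5).
Total attacking pairs: 1.

1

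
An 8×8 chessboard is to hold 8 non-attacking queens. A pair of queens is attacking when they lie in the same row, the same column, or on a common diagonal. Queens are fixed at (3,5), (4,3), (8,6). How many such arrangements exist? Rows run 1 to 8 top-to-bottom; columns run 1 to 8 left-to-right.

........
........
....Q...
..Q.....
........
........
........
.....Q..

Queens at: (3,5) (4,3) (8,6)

2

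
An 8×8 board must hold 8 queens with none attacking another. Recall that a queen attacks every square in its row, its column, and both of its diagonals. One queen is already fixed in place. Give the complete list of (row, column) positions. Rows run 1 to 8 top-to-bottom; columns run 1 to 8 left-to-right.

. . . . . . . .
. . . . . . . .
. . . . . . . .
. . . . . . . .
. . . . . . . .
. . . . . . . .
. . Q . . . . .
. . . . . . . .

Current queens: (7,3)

Row 1: attacked by (7,3)→{3}. Safe: 1, 2, 4, 5, 6, 7, 8. Place at column 4.
Row 2: attacked by (1,4)→{3,4,5}; (7,3)→{3,8}. Safe: 1, 2, 6, 7. Place at column 2.
Row 3: attacked by (1,4)→{2,4,6}; (2,2)→{1,2,3}; (7,3)→{3,7}. Safe: 5, 8. Place at column 5.
Row 4: attacked by (1,4)→{1,4,7}; (2,2)→{2,4}; (3,5)→{4,5,6}; (7,3)→{3,6}. Safe: 8. Place at column 8.
Row 5: attacked by (1,4)→{4,8}; (2,2)→{2,5}; (3,5)→{3,5,7}; (4,8)→{7,8}; (7,3)→{1,3,5}. Safe: 6. Place at column 6.
Row 6: attacked by (1,4)→{4}; (2,2)→{2,6}; (3,5)→{2,5,8}; (4,8)→{6,8}; (5,6)→{5,6,7}; (7,3)→{2,3,4}. Safe: 1. Place at column 1.
Row 8: attacked by (1,4)→{4}; (2,2)→{2,8}; (3,5)→{5}; (4,8)→{4,8}; (5,6)→{3,6}; (6,1)→{1,3}; (7,3)→{2,3,4}. Safe: 7. Place at column 7.
Columns [4, 2, 5, 8, 6, 1, 3, 7], r−c [-3, 0, -2, -4, -1, 5, 4, 1], r+c [5, 4, 8, 12, 11, 7, 10, 15] are all distinct, so no two queens attack.

(1,4) (2,2) (3,5) (4,8) (5,6) (6,1) (7,3) (8,7)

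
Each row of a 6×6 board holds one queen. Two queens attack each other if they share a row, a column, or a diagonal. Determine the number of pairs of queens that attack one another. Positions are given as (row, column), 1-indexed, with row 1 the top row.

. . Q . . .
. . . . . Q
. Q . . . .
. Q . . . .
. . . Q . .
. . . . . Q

3

Same column: (2,6)–(6,6) (column 6); (3,2)–(4,2) (column 2).
Same diagonal: (3,2)–(5,4) (|3−5| = |2−4| = 2).
Total attacking pairs: 3.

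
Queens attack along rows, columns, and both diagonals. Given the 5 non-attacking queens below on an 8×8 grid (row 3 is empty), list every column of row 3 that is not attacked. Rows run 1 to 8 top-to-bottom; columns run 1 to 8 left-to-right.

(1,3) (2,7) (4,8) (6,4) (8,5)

columns 2

(1,3) attacks row 3 at column 3 and diagonals 1, 5.
(2,7) attacks row 3 at column 7 and diagonals 6, 8.
(4,8) attacks row 3 at column 8 and diagonals 7.
(6,4) attacks row 3 at column 4 and diagonals 1, 7.
(8,5) attacks row 3 at column 5.
Attacked columns: {1, 3, 4, 5, 6, 7, 8}. Safe: {2}.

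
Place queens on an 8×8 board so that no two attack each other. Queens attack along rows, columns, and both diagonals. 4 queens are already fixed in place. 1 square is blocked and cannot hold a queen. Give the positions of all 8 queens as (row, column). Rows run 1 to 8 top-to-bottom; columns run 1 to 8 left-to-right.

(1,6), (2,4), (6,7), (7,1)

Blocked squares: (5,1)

Row 3: attacked by (1,6)→{4,6,8}; (2,4)→{3,4,5}; (6,7)→{4,7}; (7,1)→{1,5}. Safe: 2. Place at column 2.
Row 4: attacked by (1,6)→{3,6}; (2,4)→{2,4,6}; (3,2)→{1,2,3}; (6,7)→{5,7}; (7,1)→{1,4}. Safe: 8. Place at column 8.
Row 5: attacked by (1,6)→{2,6}; (2,4)→{1,4,7}; (3,2)→{2,4}; (4,8)→{7,8}; (6,7)→{6,7,8}; (7,1)→{1,3}. Blocked: 1. Safe: 5. Place at column 5.
Row 8: attacked by (1,6)→{6}; (2,4)→{4}; (3,2)→{2,7}; (4,8)→{4,8}; (5,5)→{2,5,8}; (6,7)→{5,7}; (7,1)→{1,2}. Safe: 3. Place at column 3.
Columns [6, 4, 2, 8, 5, 7, 1, 3], r−c [-5, -2, 1, -4, 0, -1, 6, 5], r+c [7, 6, 5, 12, 10, 13, 8, 11] are all distinct, so no two queens attack.

(1,6) (2,4) (3,2) (4,8) (5,5) (6,7) (7,1) (8,3)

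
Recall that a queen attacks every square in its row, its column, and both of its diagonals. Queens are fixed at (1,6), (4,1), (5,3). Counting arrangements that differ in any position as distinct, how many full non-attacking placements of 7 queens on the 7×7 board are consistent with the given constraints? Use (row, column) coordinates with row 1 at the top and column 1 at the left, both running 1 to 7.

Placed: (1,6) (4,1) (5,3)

1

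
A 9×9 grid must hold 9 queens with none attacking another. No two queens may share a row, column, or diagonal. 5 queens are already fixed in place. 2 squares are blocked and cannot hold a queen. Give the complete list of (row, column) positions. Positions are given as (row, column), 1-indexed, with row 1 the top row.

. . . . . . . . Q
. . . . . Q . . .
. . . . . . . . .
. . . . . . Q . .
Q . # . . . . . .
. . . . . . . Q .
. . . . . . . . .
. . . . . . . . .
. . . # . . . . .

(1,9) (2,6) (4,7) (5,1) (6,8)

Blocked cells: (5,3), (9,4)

Row 3: attacked by (1,9)→{7,9}; (2,6)→{5,6,7}; (4,7)→{6,7,8}; (5,1)→{1,3}; (6,8)→{5,8}. Safe: 2, 4. Place at column 4.
Row 7: attacked by (1,9)→{3,9}; (2,6)→{1,6}; (3,4)→{4,8}; (4,7)→{4,7}; (5,1)→{1,3}; (6,8)→{7,8,9}. Safe: 2, 5. Place at column 2.
Row 8: attacked by (1,9)→{2,9}; (2,6)→{6}; (3,4)→{4,9}; (4,7)→{3,7}; (5,1)→{1,4}; (6,8)→{6,8}; (7,2)→{1,2,3}. Safe: 5. Place at column 5.
Row 9: attacked by (1,9)→{1,9}; (2,6)→{6}; (3,4)→{4}; (4,7)→{2,7}; (5,1)→{1,5}; (6,8)→{5,8}; (7,2)→{2,4}; (8,5)→{4,5,6}. Blocked: 4. Safe: 3. Place at column 3.
Columns [9, 6, 4, 7, 1, 8, 2, 5, 3], r−c [-8, -4, -1, -3, 4, -2, 5, 3, 6], r+c [10, 8, 7, 11, 6, 14, 9, 13, 12] are all distinct, so no two queens attack.

(1,9) (2,6) (3,4) (4,7) (5,1) (6,8) (7,2) (8,5) (9,3)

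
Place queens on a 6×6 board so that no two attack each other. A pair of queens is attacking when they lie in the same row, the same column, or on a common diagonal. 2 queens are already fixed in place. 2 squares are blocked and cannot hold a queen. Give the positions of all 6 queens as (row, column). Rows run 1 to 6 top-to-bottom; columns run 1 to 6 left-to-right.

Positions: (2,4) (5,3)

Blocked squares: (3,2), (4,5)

(1,2) (2,4) (3,6) (4,1) (5,3) (6,5)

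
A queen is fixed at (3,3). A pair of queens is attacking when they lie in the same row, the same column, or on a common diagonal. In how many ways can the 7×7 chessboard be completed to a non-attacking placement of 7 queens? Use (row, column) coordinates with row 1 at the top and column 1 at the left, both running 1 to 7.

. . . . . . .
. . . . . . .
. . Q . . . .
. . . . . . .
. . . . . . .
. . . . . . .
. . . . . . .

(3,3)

6

Branch on row 1: col 2 → 2; col 4 → 2; col 6 → 1; col 7 → 1.
Sum: 2 + 2 + 1 + 1 = 6.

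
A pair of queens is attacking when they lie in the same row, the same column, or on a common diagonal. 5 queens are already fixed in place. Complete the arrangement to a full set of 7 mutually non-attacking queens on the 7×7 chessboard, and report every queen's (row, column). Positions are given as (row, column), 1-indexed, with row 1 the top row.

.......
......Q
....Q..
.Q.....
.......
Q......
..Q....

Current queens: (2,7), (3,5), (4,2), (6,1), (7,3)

(1,4) (2,7) (3,5) (4,2) (5,6) (6,1) (7,3)

Row 1: attacked by (2,7)→{6,7}; (3,5)→{3,5,7}; (4,2)→{2,5}; (6,1)→{1,6}; (7,3)→{3}. Safe: 4. Place at column 4.
Row 5: attacked by (1,4)→{4}; (2,7)→{4,7}; (3,5)→{3,5,7}; (4,2)→{1,2,3}; (6,1)→{1,2}; (7,3)→{1,3,5}. Safe: 6. Place at column 6.
Columns [4, 7, 5, 2, 6, 1, 3], r−c [-3, -5, -2, 2, -1, 5, 4], r+c [5, 9, 8, 6, 11, 7, 10] are all distinct, so no two queens attack.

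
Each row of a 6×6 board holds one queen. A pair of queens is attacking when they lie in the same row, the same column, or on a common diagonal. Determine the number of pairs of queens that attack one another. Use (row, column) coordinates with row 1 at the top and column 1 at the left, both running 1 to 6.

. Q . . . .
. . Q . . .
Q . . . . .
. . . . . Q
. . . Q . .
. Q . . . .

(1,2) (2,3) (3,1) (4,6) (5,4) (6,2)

2

Same column: (1,2)–(6,2) (column 2).
Same diagonal: (1,2)–(2,3) (|1−2| = |2−3| = 1).
Total attacking pairs: 2.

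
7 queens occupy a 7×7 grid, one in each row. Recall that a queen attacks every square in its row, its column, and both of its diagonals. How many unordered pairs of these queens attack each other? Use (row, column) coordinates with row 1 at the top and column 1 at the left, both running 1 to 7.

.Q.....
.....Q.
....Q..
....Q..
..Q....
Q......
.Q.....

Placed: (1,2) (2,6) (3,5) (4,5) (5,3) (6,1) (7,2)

8

Same column: (1,2)–(7,2) (column 2); (3,5)–(4,5) (column 5).
Same diagonal: (1,2)–(4,5) (|1−4| = |2−5| = 3); (2,6)–(3,5) (|2−3| = |6−5| = 1); (2,6)–(5,3) (|2−5| = |6−3| = 3); (3,5)–(5,3) (|3−5| = |5−3| = 2); (4,5)–(7,2) (|4−7| = |5−2| = 3); (6,1)–(7,2) (|6−7| = |1−2| = 1).
Total attacking pairs: 8.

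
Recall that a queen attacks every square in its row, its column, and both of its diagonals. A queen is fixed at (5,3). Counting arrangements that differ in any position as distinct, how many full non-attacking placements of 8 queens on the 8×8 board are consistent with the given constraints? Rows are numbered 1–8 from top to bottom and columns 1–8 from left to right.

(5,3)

Branch on row 1: col 1 → 1; col 2 → 3; col 4 → 0; col 5 → 6; col 6 → 2; col 8 → 0.
Sum: 1 + 3 + 0 + 6 + 2 + 0 = 12.

12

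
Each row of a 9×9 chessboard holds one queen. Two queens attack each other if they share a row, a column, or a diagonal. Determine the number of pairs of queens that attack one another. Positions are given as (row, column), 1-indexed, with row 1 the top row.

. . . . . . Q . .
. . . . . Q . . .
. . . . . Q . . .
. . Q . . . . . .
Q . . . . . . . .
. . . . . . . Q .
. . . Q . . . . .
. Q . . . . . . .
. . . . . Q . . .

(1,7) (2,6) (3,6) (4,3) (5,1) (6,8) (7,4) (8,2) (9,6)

Same column: (2,6)–(3,6) (column 6); (2,6)–(9,6) (column 6); (3,6)–(9,6) (column 6).
Same diagonal: (1,7)–(2,6) (|1−2| = |7−6| = 1); (7,4)–(9,6) (|7−9| = |4−6| = 2).
Total attacking pairs: 5.

5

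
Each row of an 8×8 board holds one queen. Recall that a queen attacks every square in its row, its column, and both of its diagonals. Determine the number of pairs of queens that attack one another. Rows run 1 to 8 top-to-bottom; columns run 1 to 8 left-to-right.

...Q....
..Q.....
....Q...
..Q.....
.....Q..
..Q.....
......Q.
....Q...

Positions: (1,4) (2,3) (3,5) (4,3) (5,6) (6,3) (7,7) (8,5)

7

Same column: (2,3)–(4,3) (column 3); (2,3)–(6,3) (column 3); (3,5)–(8,5) (column 5); (4,3)–(6,3) (column 3).
Same diagonal: (1,4)–(2,3) (|1−2| = |4−3| = 1); (2,3)–(5,6) (|2−5| = |3−6| = 3); (6,3)–(8,5) (|6−8| = |3−5| = 2).
Total attacking pairs: 7.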